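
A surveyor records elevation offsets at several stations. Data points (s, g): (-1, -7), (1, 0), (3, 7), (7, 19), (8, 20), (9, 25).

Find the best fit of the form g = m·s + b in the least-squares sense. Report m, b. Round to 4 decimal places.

Normal-equation sums: Σs·s = 205, Σs = 27, Σ1 = 6.
Moment sums: Σs·g = 546, Σg = 64.
Determinant 205·6 − 27² = 501.
m = (546·6 − 27·64)/501 = 516/167; b = (205·64 − 27·546)/501 = -1622/501.

m = 3.0898, b = -3.2375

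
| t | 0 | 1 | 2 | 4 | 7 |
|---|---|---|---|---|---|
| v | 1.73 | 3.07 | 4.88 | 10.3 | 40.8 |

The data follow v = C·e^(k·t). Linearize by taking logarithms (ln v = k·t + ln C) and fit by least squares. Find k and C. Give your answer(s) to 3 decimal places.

k = 0.440, C = 1.872

With ln vᵢ as the transformed response and tᵢ as the regressor:
Over the data: Σt = 14.0000, Σ(t)² = 70.0000, Σln v = 9.2958, Σt·ln v = 39.5813.
Normal system: [[70.0000, 14.0000]; [14.0000, 5]]·[k, ln C]ᵀ = [39.5813, 9.2958]ᵀ.
Δ = 70.0000·5 − (14.0000)² = 154.0000; k = (39.5813·5 − 14.0000·9.2958)/154.0000 = 0.44004, ln C = (70.0000·9.2958 − 14.0000·39.5813)/154.0000 = 0.62705, so C = exp(0.62705) = 1.87208.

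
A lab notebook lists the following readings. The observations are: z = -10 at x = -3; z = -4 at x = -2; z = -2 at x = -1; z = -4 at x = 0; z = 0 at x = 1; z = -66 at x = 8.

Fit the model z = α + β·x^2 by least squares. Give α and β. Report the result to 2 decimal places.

Entries of AᵀA: Σ1 = 6, Σx^2 = 79, Σx^2·x^2 = 4195.
And Σz = -86, Σx^2·z = -4332.
AᵀA·[α, β]ᵀ = Aᵀz becomes [[6, 79]; [79, 4195]]·[α, β]ᵀ = [-86, -4332]ᵀ.
Eliminating β: 4195·(row 1) − 79·(row 2) gives 18929·α = 4195·(-86) − 79·(-4332) = -18542, so α = -18542/18929.
Then β = ((-4332) − 79·(-18542/18929))/4195 = -19198/18929.

α = -0.98, β = -1.01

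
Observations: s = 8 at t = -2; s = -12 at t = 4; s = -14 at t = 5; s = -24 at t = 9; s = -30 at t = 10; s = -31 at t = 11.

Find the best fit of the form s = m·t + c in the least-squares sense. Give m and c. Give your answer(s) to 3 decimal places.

Sums needed: Σt·t = 347, Σt = 37, Σ1 = 6.
For Aᵀs: Σt·s = -991, Σs = -103.
Eliminating c: 6·(row 1) − 37·(row 2) gives 713·m = 6·(-991) − 37·(-103) = -2135, so m = -2135/713.
Then c = ((-103) − 37·(-2135/713))/6 = 926/713.

m = -2.994, c = 1.299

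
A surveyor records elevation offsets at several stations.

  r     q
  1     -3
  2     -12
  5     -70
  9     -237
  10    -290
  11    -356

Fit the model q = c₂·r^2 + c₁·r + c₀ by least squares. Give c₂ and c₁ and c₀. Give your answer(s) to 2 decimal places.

c₂ = -3.07, c₁ = 1.73, c₀ = -2.26

Sums needed: Σr^2·r^2 = 31844, Σr^2·r = 3194, Σr^2 = 332, Σr·r = 332, Σr = 38, Σ1 = 6.
For Mᵀq: Σr^2·q = -93074, Σr·q = -9326, Σq = -968.
MᵀM·[c₂, c₁, c₀]ᵀ = Mᵀq becomes [[31844, 3194, 332]; [3194, 332, 38]; [332, 38, 6]]·[c₂, c₁, c₀]ᵀ = [-93074, -9326, -968]ᵀ.
Inverting the 3×3 Gram matrix, [c₂, c₁, c₀]ᵀ = [-2762/899, 1551/899, -2031/899]ᵀ.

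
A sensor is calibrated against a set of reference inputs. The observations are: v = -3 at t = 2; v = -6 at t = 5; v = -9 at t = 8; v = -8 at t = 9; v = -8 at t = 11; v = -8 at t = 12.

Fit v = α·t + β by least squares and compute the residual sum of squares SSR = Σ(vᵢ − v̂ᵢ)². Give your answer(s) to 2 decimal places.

SSR = 6.71

Setting ∂/∂α … = 0 gives: 439·α + 47·β = -364;  47·α + 6·β = -42.
Eliminating β: 6·(row 1) − 47·(row 2) gives 425·α = 6·(-364) − 47·(-42) = -210, so α = -42/85.
Then β = ((-42) − 47·(-42/85))/6 = -266/85.
Residuals: 19/17, -2/5, -163/85, -36/85, 48/85, 18/17; SSR = 114/17.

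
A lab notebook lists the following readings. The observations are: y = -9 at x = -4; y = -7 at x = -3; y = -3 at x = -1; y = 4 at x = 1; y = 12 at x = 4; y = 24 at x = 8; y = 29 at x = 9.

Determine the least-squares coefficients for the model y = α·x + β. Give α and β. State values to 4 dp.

Normal-equation sums: Σx·x = 188, Σx = 14, Σ1 = 7.
Right-hand side: Σx·y = 565, Σy = 50.
Determinant 188·7 − 14² = 1120.
α = (565·7 − 14·50)/1120 = 93/32; β = (188·50 − 14·565)/1120 = 149/112.

α = 2.9063, β = 1.3304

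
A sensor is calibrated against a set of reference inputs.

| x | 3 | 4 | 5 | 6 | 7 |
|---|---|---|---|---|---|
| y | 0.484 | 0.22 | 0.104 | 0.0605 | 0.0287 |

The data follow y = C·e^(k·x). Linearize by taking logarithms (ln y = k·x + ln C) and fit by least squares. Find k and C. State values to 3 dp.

k = -0.694, C = 3.665

Taking logs, ln y = k·x + ln C, so regress ln y on x.
Σx = 25.0000, Σ(x)² = 135.0000, Σln y = -10.8591, Σx·ln y = -61.2370.
Equations: 135.0000·k + 25.0000·ln C = -61.2370;  25.0000·k + 5·ln C = -10.8591.
Δ = 135.0000·5 − (25.0000)² = 50.0000; k = (-61.2370·5 − 25.0000·-10.8591)/50.0000 = -0.69414, ln C = (135.0000·-10.8591 − 25.0000·-61.2370)/50.0000 = 1.29885, so C = exp(1.29885) = 3.66509.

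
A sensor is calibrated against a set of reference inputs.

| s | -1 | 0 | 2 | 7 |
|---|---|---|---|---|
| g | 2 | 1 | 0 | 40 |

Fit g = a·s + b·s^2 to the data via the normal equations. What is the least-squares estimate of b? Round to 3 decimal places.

b = 1.071

From the data, Σs·s = 54, Σs·s^2 = 350, Σs^2·s^2 = 2418.
And Σs·g = 278, Σs^2·g = 1962.
So XᵀX·[a, b]ᵀ = Xᵀg: [[54, 350]; [350, 2418]]·[a, b]ᵀ = [278, 1962]ᵀ.
Eliminating b: 2418·(row 1) − 350·(row 2) gives 8072·a = 2418·278 − 350·1962 = -14496, so a = -1812/1009.
Then b = (1962 − 350·(-1812/1009))/2418 = 1081/1009.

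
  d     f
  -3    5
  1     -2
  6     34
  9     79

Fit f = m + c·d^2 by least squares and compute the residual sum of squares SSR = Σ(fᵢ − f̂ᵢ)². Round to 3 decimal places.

SSR = 1.262

With design matrix M, MᵀM = [[4, 127]; [127, 7939]] and Mᵀf = [116, 7666]ᵀ.
Eliminating c: 7939·(row 1) − 127·(row 2) gives 15627·m = 7939·116 − 127·7666 = -52658, so m = -52658/15627.
Then c = (7666 − 127·(-52658/15627))/7939 = 15932/15627.
Residuals: -12595/15627, 1824/5209, 10424/15627, -3301/15627; SSR = 19718/15627.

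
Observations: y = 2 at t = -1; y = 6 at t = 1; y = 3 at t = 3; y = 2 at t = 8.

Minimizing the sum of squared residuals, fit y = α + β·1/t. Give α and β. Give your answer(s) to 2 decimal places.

α = 3.04, β = 1.81

XᵀX·[α, β]ᵀ = Xᵀy reads: 4·α + (11/24)·β = 13;  (11/24)·α + (1225/576)·β = 21/4.
Eliminating β: (1225/576)·(row 1) − (11/24)·(row 2) gives (531/64)·α = (1225/576)·13 − (11/24)·(21/4) = 14539/576, so α = 14539/4779.
Then β = ((21/4) − (11/24)·(14539/4779))/(1225/576) = 2888/1593.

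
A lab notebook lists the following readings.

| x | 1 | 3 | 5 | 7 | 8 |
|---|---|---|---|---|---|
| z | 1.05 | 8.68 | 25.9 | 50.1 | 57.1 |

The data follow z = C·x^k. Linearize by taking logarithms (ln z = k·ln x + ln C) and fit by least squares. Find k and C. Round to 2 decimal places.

Taking logs, ln z = k·ln x + ln C, so regress ln z on ln x.
AᵀA = [[11.9079, 6.7334]; [6.7334, 5]], rhs = [23.6389, 13.4229]ᵀ  (here Σln x = 6.7334, Σ(ln x)² = 11.9079, Σln z = 13.4229, Σln x·ln z = 23.6389).
Δ = 11.9079·5 − (6.7334)² = 14.2007; k = (23.6389·5 − 6.7334·13.4229)/14.2007 = 1.95855, ln C = (11.9079·13.4229 − 6.7334·23.6389)/14.2007 = 0.04703, so C = exp(0.04703) = 1.04816.

k = 1.96, C = 1.05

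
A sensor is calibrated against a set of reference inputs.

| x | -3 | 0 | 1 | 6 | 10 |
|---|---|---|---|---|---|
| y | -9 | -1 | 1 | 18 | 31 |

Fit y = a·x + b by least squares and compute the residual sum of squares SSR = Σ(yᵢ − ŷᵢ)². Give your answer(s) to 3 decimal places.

AᵀA·[a, b]ᵀ = Aᵀy reads: 146·a + 14·b = 446;  14·a + 5·b = 40.
(Σx·x = 146, Σx = 14, Σ1 = 5, Σx·y = 446, Σy = 40.)
det = 146·5 − 14² = 534.
a = (446·5 − 14·40)/534 = 835/267; b = (146·40 − 14·446)/534 = -202/267.
Residuals: 304/267, -65/267, -122/89, -2/267, 43/89; SSR = 926/267.

SSR = 3.468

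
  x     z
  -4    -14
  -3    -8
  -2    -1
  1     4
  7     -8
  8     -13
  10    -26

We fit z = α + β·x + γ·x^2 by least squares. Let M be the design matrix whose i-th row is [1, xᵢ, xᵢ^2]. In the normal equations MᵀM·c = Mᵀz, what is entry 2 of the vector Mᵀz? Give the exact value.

Entry 2 ↔ basis x, so (Mᵀz)_{2} = Σᵢ (x)·zᵢ = (-4)·(-14) + (-3)·(-8) + (-2)·(-1) + (1)·(4) + (7)·(-8) + (8)·(-13) + (10)·(-26) = -334.

-334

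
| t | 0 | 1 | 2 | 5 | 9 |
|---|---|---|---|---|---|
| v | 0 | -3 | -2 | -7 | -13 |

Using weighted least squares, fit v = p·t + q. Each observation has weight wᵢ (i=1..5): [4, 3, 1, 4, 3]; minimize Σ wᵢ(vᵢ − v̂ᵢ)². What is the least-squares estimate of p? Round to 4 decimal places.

p = -1.3763

The normal system AᵀWA·[p, q]ᵀ = AᵀWv is [[350, 52]; [52, 15]]·[p, q]ᵀ = [-504, -78]ᵀ.
Determinant 350·15 − 52² = 2546.
p = ((-504)·15 − 52·(-78))/2546 = -1752/1273; q = (350·(-78) − 52·(-504))/2546 = -546/1273.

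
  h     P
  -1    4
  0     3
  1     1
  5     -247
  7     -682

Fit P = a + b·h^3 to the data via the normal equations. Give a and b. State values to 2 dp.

a = 2.64, b = -2.00

With design matrix A, AᵀA = [[5, 468]; [468, 133276]] and AᵀP = [-921, -264804]ᵀ.
det = 5·133276 − 468² = 447356.
a = ((-921)·133276 − 468·(-264804))/447356 = 22713/8603; b = (5·(-264804) − 468·(-921))/447356 = -223248/111839.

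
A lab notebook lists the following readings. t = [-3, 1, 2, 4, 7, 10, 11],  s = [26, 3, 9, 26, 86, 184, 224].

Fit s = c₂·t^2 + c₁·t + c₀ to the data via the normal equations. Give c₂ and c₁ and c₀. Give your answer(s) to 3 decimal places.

Setting ∂/∂c₂ … = 0 gives: 27396·c₂ + 2720·c₁ + 300·c₀ = 50407;  2720·c₂ + 300·c₁ + 32·c₀ = 4953;  300·c₂ + 32·c₁ + 7·c₀ = 558.
(Σt^2·t^2 = 27396, Σt^2·t = 2720, Σt^2 = 300, Σt·t = 300, Σt = 32, Σ1 = 7, Σt^2·s = 50407, Σt·s = 4953, Σs = 558.)
Solving the 3×3 system (Gaussian elimination) gives c₂ = 1457483/728324, c₁ = -1405085/728324, c₀ = 504379/182081.

c₂ = 2.001, c₁ = -1.929, c₀ = 2.770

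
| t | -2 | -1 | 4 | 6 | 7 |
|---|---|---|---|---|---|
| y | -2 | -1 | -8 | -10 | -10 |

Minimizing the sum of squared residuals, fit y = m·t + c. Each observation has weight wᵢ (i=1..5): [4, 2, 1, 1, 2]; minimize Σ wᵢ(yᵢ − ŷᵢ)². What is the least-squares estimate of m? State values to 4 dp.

m = -0.9892

With design matrix A, AᵀWA = [[168, 14]; [14, 10]] and AᵀWy = [-214, -48]ᵀ.
det = 168·10 − 14² = 1484.
m = ((-214)·10 − 14·(-48))/1484 = -367/371; c = (168·(-48) − 14·(-214))/1484 = -181/53.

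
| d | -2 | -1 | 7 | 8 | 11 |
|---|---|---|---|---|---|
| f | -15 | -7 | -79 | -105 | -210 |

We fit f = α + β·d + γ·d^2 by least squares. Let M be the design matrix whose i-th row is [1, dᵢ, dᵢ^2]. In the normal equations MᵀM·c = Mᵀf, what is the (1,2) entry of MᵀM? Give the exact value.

Row 1 ↔ basis 1, column 2 ↔ basis d, so (MᵀM)_{1,2} = Σᵢ d = (1)·(-2) + (1)·(-1) + (1)·(7) + (1)·(8) + (1)·(11) = 23.

23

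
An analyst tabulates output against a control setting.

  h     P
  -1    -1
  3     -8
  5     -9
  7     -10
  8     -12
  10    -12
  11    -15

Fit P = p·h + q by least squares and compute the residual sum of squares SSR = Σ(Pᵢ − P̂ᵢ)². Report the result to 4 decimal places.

The normal system AᵀA·[p, q]ᵀ = AᵀP is [[369, 43]; [43, 7]]·[p, q]ᵀ = [-519, -67]ᵀ.
Eliminating q: 7·(row 1) − 43·(row 2) gives 734·p = 7·(-519) − 43·(-67) = -752, so p = -376/367.
Then q = ((-67) − 43·(-376/367))/7 = -1203/367.
Residuals: 460/367, -605/367, -220/367, 165/367, -193/367, 559/367, -166/367; SSR = 2808/367.

SSR = 7.6512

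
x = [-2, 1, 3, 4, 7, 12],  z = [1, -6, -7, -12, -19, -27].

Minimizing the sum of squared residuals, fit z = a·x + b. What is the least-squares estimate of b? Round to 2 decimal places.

b = -3.17

Sums needed: Σx·x = 223, Σx = 25, Σ1 = 6.
For Aᵀz: Σx·z = -534, Σz = -70.
So AᵀA·[a, b]ᵀ = Aᵀz: [[223, 25]; [25, 6]]·[a, b]ᵀ = [-534, -70]ᵀ.
Eliminating b: 6·(row 1) − 25·(row 2) gives 713·a = 6·(-534) − 25·(-70) = -1454, so a = -1454/713.
Then b = ((-70) − 25·(-1454/713))/6 = -2260/713.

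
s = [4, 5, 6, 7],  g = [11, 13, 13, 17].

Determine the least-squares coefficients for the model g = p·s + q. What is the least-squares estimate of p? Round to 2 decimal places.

p = 1.80

Normal-equation sums: Σs·s = 126, Σs = 22, Σ1 = 4.
For Xᵀg: Σs·g = 306, Σg = 54.
Eliminating q: 4·(row 1) − 22·(row 2) gives 20·p = 4·306 − 22·54 = 36, so p = 9/5.
Then q = (54 − 22·(9/5))/4 = 18/5.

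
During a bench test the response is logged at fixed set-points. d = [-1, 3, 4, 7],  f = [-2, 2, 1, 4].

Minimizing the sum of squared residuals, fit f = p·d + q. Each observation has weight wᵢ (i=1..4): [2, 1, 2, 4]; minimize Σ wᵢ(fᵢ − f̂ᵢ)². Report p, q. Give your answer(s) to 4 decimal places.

The normal system AᵀWA·[p, q]ᵀ = AᵀWf is [[239, 37]; [37, 9]]·[p, q]ᵀ = [130, 16]ᵀ.
Eliminating q: 9·(row 1) − 37·(row 2) gives 782·p = 9·130 − 37·16 = 578, so p = 17/23.
Then q = (16 − 37·(17/23))/9 = -29/23.

p = 0.7391, q = -1.2609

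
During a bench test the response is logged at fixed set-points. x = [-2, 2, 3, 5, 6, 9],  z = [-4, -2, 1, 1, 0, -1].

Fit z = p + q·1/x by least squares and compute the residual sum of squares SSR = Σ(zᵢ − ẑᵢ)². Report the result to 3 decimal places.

Compute the Gram sums: Σ1 = 6, Σ1/x = 73/90, Σ1/x·1/x = 5599/8100.
And Σz = -5, Σ1/x·z = 64/45.
Δ = 6·(5599/8100) − (73/90)² = 5653/1620.
p = ((-5)·(5599/8100) − (73/90)·(64/45))/(5653/1620) = -37339/28265; q = (6·(64/45) − (73/90)·(-5))/(5653/1620) = 20394/5653.
Residuals: -24736/28265, -70176/28265, 31614/28265, 9042/5653, 20344/28265, -2256/28265; SSR = 318376/28265.

SSR = 11.264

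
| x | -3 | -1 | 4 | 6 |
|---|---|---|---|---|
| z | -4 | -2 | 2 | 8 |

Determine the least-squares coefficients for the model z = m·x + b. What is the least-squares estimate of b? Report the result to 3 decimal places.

From the data, Σx·x = 62, Σx = 6, Σ1 = 4.
For Mᵀz: Σx·z = 70, Σz = 4.
Normal equations: [[62, 6]; [6, 4]]·[m, b]ᵀ = [70, 4]ᵀ.
Determinant 62·4 − 6² = 212.
m = (70·4 − 6·4)/212 = 64/53; b = (62·4 − 6·70)/212 = -43/53.

b = -0.811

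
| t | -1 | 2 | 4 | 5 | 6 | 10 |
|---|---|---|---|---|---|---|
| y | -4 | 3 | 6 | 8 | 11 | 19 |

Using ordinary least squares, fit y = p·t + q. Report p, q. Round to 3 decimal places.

p = 2.072, q = -1.813

Compute the Gram sums: Σt·t = 182, Σt = 26, Σ1 = 6.
Right-hand side: Σt·y = 330, Σy = 43.
So MᵀM·[p, q]ᵀ = Mᵀy: [[182, 26]; [26, 6]]·[p, q]ᵀ = [330, 43]ᵀ.
Eliminating q: 6·(row 1) − 26·(row 2) gives 416·p = 6·330 − 26·43 = 862, so p = 431/208.
Then q = (43 − 26·(431/208))/6 = -29/16.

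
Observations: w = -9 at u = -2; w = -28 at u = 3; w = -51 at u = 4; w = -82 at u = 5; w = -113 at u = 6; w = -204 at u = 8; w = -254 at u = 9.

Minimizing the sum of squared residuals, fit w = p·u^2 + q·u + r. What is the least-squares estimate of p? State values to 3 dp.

With design matrix A, AᵀA = [[12931, 1665, 235]; [1665, 235, 33]; [235, 33, 7]] and Aᵀw = [-40852, -5276, -741]ᵀ.
Row-reducing yields p = -241229/78792, q = -25451/26264, r = 2101/1407.

p = -3.062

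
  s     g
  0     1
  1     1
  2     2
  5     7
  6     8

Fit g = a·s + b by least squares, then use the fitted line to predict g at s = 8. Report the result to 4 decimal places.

From the data, Σs·s = 66, Σs = 14, Σ1 = 5.
And Σs·g = 88, Σg = 19.
Eliminating b: 5·(row 1) − 14·(row 2) gives 134·a = 5·88 − 14·19 = 174, so a = 87/67.
Then b = (19 − 14·(87/67))/5 = 11/67.
At s = 8: ĝ = (87/67)·(8) + (11/67)·(1) = 707/67.

ĝ = 10.5522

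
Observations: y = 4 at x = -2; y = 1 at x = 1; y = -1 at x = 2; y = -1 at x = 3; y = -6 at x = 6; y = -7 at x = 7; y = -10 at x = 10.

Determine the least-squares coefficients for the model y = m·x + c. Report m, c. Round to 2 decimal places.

m = -1.21, c = 1.82

The normal system MᵀM·[m, c]ᵀ = Mᵀy is [[203, 27]; [27, 7]]·[m, c]ᵀ = [-197, -20]ᵀ.
Δ = 203·7 − 27² = 692.
m = ((-197)·7 − 27·(-20))/692 = -839/692; c = (203·(-20) − 27·(-197))/692 = 1259/692.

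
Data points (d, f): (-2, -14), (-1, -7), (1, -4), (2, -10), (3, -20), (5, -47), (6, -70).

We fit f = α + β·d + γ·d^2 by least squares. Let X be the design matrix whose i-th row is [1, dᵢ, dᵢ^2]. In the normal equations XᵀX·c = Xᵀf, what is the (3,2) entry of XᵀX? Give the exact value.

368

Row 3 ↔ basis d^2, column 2 ↔ basis d, so (XᵀX)_{3,2} = Σᵢ (d^2)·(d) = (4)·(-2) + (1)·(-1) + (1)·(1) + (4)·(2) + (9)·(3) + (25)·(5) + (36)·(6) = 368.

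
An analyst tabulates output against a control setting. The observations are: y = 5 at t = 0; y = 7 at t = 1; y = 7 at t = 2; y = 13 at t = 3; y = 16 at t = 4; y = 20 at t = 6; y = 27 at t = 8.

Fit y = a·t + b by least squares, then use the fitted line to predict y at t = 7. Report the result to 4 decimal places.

ŷ = 23.6228

Forming AᵀA = [[130, 24]; [24, 7]] and Aᵀy = [460, 95]ᵀ gives AᵀA·[a, b]ᵀ = Aᵀy.
det = 130·7 − 24² = 334.
a = (460·7 − 24·95)/334 = 470/167; b = (130·95 − 24·460)/334 = 655/167.
At t = 7: ŷ = (470/167)·(7) + (655/167)·(1) = 3945/167.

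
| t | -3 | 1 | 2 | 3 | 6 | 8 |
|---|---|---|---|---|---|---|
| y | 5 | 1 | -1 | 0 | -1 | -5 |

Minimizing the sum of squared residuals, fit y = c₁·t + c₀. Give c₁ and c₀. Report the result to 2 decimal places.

c₁ = -0.79, c₀ = 2.07

Forming AᵀA = [[123, 17]; [17, 6]] and Aᵀy = [-62, -1]ᵀ gives AᵀA·[c₁, c₀]ᵀ = Aᵀy.
Δ = 123·6 − 17² = 449.
c₁ = ((-62)·6 − 17·(-1))/449 = -355/449; c₀ = (123·(-1) − 17·(-62))/449 = 931/449.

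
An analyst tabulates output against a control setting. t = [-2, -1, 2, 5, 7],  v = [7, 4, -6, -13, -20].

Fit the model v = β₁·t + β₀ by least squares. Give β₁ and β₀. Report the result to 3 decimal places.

Setting ∂/∂β₁ … = 0 gives: 83·β₁ + 11·β₀ = -235;  11·β₁ + 5·β₀ = -28.
Determinant 83·5 − 11² = 294.
β₁ = ((-235)·5 − 11·(-28))/294 = -289/98; β₀ = (83·(-28) − 11·(-235))/294 = 87/98.

β₁ = -2.949, β₀ = 0.888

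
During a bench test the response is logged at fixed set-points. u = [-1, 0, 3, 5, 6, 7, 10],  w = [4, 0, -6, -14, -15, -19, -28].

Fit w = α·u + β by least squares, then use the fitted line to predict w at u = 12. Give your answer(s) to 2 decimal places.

ŵ = -33.14

The normal equations are: 220·α + 30·β = -595;  30·α + 7·β = -78.
(Σu·u = 220, Σu = 30, Σ1 = 7, Σu·w = -595, Σw = -78.)
Determinant 220·7 − 30² = 640.
α = ((-595)·7 − 30·(-78))/640 = -365/128; β = (220·(-78) − 30·(-595))/640 = 69/64.
At u = 12: ŵ = (-365/128)·(12) + (69/64)·(1) = -2121/64.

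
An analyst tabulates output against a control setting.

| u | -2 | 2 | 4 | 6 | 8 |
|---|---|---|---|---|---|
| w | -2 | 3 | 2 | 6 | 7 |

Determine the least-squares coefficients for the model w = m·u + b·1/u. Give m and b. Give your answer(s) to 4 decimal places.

Sums needed: Σu·u = 124, Σu·1/u = 5, Σ1/u·1/u = 349/576.
And Σu·w = 110, Σ1/u·w = 39/8.
det = 124·(349/576) − 5² = 7219/144.
m = (110·(349/576) − 5·(39/8))/(7219/144) = 12175/14438; b = (124·(39/8) − 5·110)/(7219/144) = 7848/7219.

m = 0.8433, b = 1.0871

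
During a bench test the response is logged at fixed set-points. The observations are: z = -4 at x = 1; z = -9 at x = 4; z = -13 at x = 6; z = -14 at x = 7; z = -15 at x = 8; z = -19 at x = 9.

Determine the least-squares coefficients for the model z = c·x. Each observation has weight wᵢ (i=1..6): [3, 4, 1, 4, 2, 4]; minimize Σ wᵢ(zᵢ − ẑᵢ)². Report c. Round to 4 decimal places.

MᵀWM·[c]ᵀ = MᵀWz reads: 751·c = -1550.
Hence c = -1550 / 751 ≈ -2.06391.

c = -2.0639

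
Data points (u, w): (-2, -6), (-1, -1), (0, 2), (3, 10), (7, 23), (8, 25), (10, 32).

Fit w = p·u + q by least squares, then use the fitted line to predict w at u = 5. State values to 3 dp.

Forming AᵀA = [[227, 25]; [25, 7]] and Aᵀw = [724, 85]ᵀ gives AᵀA·[p, q]ᵀ = Aᵀw.
det = 227·7 − 25² = 964.
p = (724·7 − 25·85)/964 = 2943/964; q = (227·85 − 25·724)/964 = 1195/964.
At u = 5: ŵ = (2943/964)·(5) + (1195/964)·(1) = 7955/482.

ŵ = 16.504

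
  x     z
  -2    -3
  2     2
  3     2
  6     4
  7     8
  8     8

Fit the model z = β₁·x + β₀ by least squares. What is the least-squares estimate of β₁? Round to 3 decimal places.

Compute the Gram sums: Σx·x = 166, Σx = 24, Σ1 = 6.
Right-hand side: Σx·z = 160, Σz = 21.
Normal equations: [[166, 24]; [24, 6]]·[β₁, β₀]ᵀ = [160, 21]ᵀ.
Eliminating β₀: 6·(row 1) − 24·(row 2) gives 420·β₁ = 6·160 − 24·21 = 456, so β₁ = 38/35.
Then β₀ = (21 − 24·(38/35))/6 = -59/70.

β₁ = 1.086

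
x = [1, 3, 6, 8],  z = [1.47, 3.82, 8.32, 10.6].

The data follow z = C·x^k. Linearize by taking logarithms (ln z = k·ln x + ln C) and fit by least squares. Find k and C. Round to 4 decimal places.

Taking logs, ln z = k·ln x + ln C, so regress ln z on ln x.
XᵀX = [[8.7414, 4.9698]; [4.9698, 4]], rhs = [10.1778, 6.2050]ᵀ  (here Σln x = 4.9698, Σ(ln x)² = 8.7414, Σln z = 6.2050, Σln x·ln z = 10.1778).
Δ = 8.7414·4 − (4.9698)² = 10.2667; k = (10.1778·4 − 4.9698·6.2050)/10.2667 = 0.96169, ln C = (8.7414·6.2050 − 4.9698·10.1778)/10.2667 = 0.35640, so C = exp(0.35640) = 1.42818.

k = 0.9617, C = 1.4282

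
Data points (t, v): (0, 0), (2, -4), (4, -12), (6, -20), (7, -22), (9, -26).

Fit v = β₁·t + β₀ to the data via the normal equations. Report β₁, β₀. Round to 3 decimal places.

MᵀM·[β₁, β₀]ᵀ = Mᵀv reads: 186·β₁ + 28·β₀ = -564;  28·β₁ + 6·β₀ = -84.
(Σt·t = 186, Σt = 28, Σ1 = 6, Σt·v = -564, Σv = -84.)
Δ = 186·6 − 28² = 332.
β₁ = ((-564)·6 − 28·(-84))/332 = -258/83; β₀ = (186·(-84) − 28·(-564))/332 = 42/83.

β₁ = -3.108, β₀ = 0.506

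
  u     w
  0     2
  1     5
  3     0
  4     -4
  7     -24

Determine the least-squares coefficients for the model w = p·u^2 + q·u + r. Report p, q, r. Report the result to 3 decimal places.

p = -0.750, q = 1.383, r = 2.900

Normal-equation sums: Σu^2·u^2 = 2739, Σu^2·u = 435, Σu^2 = 75, Σu·u = 75, Σu = 15, Σ1 = 5.
And Σu^2·w = -1235, Σu·w = -179, Σw = -21.
Normal equations: [[2739, 435, 75]; [435, 75, 15]; [75, 15, 5]]·[p, q, r]ᵀ = [-1235, -179, -21]ᵀ.
Row-reducing yields p = -3/4, q = 83/60, r = 29/10.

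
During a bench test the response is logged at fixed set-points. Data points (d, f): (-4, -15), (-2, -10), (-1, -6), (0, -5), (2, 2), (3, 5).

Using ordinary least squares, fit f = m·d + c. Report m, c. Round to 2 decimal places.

MᵀM·[m, c]ᵀ = Mᵀf reads: 34·m + (-2)·c = 105;  (-2)·m + 6·c = -29.
(Σd·d = 34, Σd = -2, Σ1 = 6, Σd·f = 105, Σf = -29.)
det = 34·6 − (-2)² = 200.
m = (105·6 − (-2)·(-29))/200 = 143/50; c = (34·(-29) − (-2)·105)/200 = -97/25.

m = 2.86, c = -3.88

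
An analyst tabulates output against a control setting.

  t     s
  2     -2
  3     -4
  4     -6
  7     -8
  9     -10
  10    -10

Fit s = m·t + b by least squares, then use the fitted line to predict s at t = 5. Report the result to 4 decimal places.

MᵀM·[m, b]ᵀ = Mᵀs reads: 259·m + 35·b = -286;  35·m + 6·b = -40.
(Σt·t = 259, Σt = 35, Σ1 = 6, Σt·s = -286, Σs = -40.)
Δ = 259·6 − 35² = 329.
m = ((-286)·6 − 35·(-40))/329 = -316/329; b = (259·(-40) − 35·(-286))/329 = -50/47.
At t = 5: ŝ = (-316/329)·(5) + (-50/47)·(1) = -1930/329.

ŝ = -5.8663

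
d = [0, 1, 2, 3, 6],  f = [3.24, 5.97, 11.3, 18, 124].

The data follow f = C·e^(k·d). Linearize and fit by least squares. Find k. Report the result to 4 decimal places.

k = 0.6035

Taking logs, ln f = k·d + ln C, so regress ln f on d.
Over the data: Σd = 12.0000, Σ(d)² = 50.0000, Σln f = 13.0978, Σd·ln f = 44.2292.
Normal system: [[50.0000, 12.0000]; [12.0000, 5]]·[k, ln C]ᵀ = [44.2292, 13.0978]ᵀ.
Solving (det = 106.0000): k = 0.60351, ln C = 1.17112.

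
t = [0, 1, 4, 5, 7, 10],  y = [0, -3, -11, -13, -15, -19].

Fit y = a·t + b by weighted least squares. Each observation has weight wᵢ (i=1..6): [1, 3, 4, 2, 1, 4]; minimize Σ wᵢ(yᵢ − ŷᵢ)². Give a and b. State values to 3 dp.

Sums needed: Σwᵢ·t·t = 566, Σwᵢ·t = 76, Σwᵢ·1 = 15.
Moment sums: Σwᵢ·t·y = -1180, Σwᵢ·y = -170.
Normal equations: [[566, 76]; [76, 15]]·[a, b]ᵀ = [-1180, -170]ᵀ.
Determinant 566·15 − 76² = 2714.
a = ((-1180)·15 − 76·(-170))/2714 = -2390/1357; b = (566·(-170) − 76·(-1180))/2714 = -3270/1357.

a = -1.761, b = -2.410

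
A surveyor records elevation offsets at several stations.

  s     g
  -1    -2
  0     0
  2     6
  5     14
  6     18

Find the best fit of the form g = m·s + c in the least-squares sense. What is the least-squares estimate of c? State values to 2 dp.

c = 0.39

Setting ∂/∂m … = 0 gives: 66·m + 12·c = 192;  12·m + 5·c = 36.
Eliminating c: 5·(row 1) − 12·(row 2) gives 186·m = 5·192 − 12·36 = 528, so m = 88/31.
Then c = (36 − 12·(88/31))/5 = 12/31.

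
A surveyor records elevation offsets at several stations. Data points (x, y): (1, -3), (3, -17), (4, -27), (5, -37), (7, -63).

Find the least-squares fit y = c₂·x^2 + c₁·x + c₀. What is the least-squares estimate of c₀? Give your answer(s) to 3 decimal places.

c₀ = 2.029

Sums needed: Σx^2·x^2 = 3364, Σx^2·x = 560, Σx^2 = 100, Σx·x = 100, Σx = 20, Σ1 = 5.
Moment sums: Σx^2·y = -4600, Σx·y = -788, Σy = -147.
So MᵀM·[c₂, c₁, c₀]ᵀ = Mᵀy: [[3364, 560, 100]; [560, 100, 20]; [100, 20, 5]]·[c₂, c₁, c₀]ᵀ = [-4600, -788, -147]ᵀ.
Row-reducing yields c₂ = -5/7, c₁ = -30/7, c₀ = 71/35.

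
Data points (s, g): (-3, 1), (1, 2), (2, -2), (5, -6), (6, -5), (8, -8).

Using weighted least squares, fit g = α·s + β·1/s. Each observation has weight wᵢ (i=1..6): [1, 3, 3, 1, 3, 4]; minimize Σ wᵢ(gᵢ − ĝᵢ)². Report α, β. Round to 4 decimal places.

α = -1.0250, β = 2.5555

With design matrix M, MᵀWM = [[413, 15]; [15, 14569/3600]] and MᵀWg = [-385, -151/30]ᵀ.
det = 413·(14569/3600) − 15² = 5206997/3600.
α = ((-385)·(14569/3600) − 15·(-151/30))/(5206997/3600) = -5337265/5206997; β = (413·(-151/30) − 15·(-385))/(5206997/3600) = 13306440/5206997.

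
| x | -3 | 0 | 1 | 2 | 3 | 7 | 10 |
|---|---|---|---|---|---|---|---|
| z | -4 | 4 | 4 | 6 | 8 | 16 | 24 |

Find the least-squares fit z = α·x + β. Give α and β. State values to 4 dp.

α = 2.0746, β = 2.3582

Sums needed: Σx·x = 172, Σx = 20, Σ1 = 7.
Moment sums: Σx·z = 404, Σz = 58.
Normal equations: [[172, 20]; [20, 7]]·[α, β]ᵀ = [404, 58]ᵀ.
det = 172·7 − 20² = 804.
α = (404·7 − 20·58)/804 = 139/67; β = (172·58 − 20·404)/804 = 158/67.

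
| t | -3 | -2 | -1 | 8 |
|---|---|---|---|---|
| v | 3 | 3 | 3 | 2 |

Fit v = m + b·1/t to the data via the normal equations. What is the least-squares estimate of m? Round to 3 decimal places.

m = 2.386

The normal system MᵀM·[m, b]ᵀ = Mᵀv is [[4, -41/24]; [-41/24, 793/576]]·[m, b]ᵀ = [11, -21/4]ᵀ.
Eliminating b: (793/576)·(row 1) − (-41/24)·(row 2) gives (497/192)·m = (793/576)·11 − (-41/24)·(-21/4) = 3557/576, so m = 3557/1491.
Then b = ((-21/4) − (-41/24)·(3557/1491))/(793/576) = -424/497.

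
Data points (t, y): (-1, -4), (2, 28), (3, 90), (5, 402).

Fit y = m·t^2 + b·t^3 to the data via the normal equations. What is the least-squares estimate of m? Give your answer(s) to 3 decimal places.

m = 0.785

With design matrix X, XᵀX = [[723, 3399]; [3399, 16419]] and Xᵀy = [10968, 52908]ᵀ.
Δ = 723·16419 − 3399² = 317736.
m = (10968·16419 − 3399·52908)/317736 = 6925/8826; b = (723·52908 − 3399·10968)/317736 = 27007/8826.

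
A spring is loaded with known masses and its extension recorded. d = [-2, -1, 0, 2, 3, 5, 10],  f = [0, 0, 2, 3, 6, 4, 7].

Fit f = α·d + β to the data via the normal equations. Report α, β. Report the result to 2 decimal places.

Setting ∂/∂α … = 0 gives: 143·α + 17·β = 114;  17·α + 7·β = 22.
(Σd·d = 143, Σd = 17, Σ1 = 7, Σd·f = 114, Σf = 22.)
det = 143·7 − 17² = 712.
α = (114·7 − 17·22)/712 = 53/89; β = (143·22 − 17·114)/712 = 151/89.

α = 0.60, β = 1.70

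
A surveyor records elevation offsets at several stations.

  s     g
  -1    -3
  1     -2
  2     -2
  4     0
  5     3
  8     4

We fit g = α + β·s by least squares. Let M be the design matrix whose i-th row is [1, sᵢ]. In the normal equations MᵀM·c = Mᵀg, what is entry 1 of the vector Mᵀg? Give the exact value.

0

Entry 1 ↔ basis 1, so (Mᵀg)_{1} = Σᵢ gᵢ = (1)·(-3) + (1)·(-2) + (1)·(-2) + (1)·(0) + (1)·(3) + (1)·(4) = 0.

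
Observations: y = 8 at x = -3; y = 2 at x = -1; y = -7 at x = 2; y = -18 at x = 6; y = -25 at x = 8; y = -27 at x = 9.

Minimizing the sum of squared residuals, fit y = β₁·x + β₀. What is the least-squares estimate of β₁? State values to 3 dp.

β₁ = -2.934

Forming MᵀM = [[195, 21]; [21, 6]] and Mᵀy = [-591, -67]ᵀ gives MᵀM·[β₁, β₀]ᵀ = Mᵀy.
Determinant 195·6 − 21² = 729.
β₁ = ((-591)·6 − 21·(-67))/729 = -713/243; β₀ = (195·(-67) − 21·(-591))/729 = -218/243.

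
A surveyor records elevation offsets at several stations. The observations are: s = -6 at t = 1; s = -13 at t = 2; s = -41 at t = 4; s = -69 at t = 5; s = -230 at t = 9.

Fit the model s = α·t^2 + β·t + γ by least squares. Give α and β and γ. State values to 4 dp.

Setting ∂/∂α … = 0 gives: 7459·α + 927·β + 127·γ = -21069;  927·α + 127·β + 21·γ = -2611;  127·α + 21·β + 5·γ = -359.
(Σt^2·t^2 = 7459, Σt^2·t = 927, Σt^2 = 127, Σt·t = 127, Σt = 21, Σ1 = 5, Σt^2·s = -21069, Σt·s = -2611, Σs = -359.)
Solving the 3×3 system (Gaussian elimination) gives α = -36820/11659, β = 42014/11659, γ = -78347/11659.

α = -3.1581, β = 3.6036, γ = -6.7199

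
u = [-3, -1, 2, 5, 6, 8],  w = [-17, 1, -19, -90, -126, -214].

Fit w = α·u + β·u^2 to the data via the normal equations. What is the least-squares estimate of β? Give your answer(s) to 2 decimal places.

Forming XᵀX = [[139, 833]; [833, 6115]] and Xᵀw = [-2906, -20710]ᵀ gives XᵀX·[α, β]ᵀ = Xᵀw.
Δ = 139·6115 − 833² = 156096.
α = ((-2906)·6115 − 833·(-20710))/156096 = -7205/2168; β = (139·(-20710) − 833·(-2906))/156096 = -6361/2168.

β = -2.93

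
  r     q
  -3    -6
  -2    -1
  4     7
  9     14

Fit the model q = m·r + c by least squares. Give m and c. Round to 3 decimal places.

From the data, Σr·r = 110, Σr = 8, Σ1 = 4.
For Xᵀq: Σr·q = 174, Σq = 14.
So XᵀX·[m, c]ᵀ = Xᵀq: [[110, 8]; [8, 4]]·[m, c]ᵀ = [174, 14]ᵀ.
Δ = 110·4 − 8² = 376.
m = (174·4 − 8·14)/376 = 73/47; c = (110·14 − 8·174)/376 = 37/94.

m = 1.553, c = 0.394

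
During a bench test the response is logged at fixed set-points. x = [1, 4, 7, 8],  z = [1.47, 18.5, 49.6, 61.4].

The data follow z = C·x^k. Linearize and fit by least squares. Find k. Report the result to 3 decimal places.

Let Y = ln z. Fitting Y = k·ln x + ln C by least squares:
Σln x = 5.4116, Σ(ln x)² = 10.0325, Σln z = 11.3244, Σln x·ln z = 20.2036.
Equations: 10.0325·k + 5.4116·ln C = 20.2036;  5.4116·k + 4·ln C = 11.3244.
Slope k = (n·Σln x·ln z − Σln x·Σln z)/(n·Σ(ln x)² − (Σln x)²) = (4·20.2036 − 5.4116·11.3244)/10.8439 = 1.80107; ln C = (Σln z − k·Σln x)/n = 0.39442.

k = 1.801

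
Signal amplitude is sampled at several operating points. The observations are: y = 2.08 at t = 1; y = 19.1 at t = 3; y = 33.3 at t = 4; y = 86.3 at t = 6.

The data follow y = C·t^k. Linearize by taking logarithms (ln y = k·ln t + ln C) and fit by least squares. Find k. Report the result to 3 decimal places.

Linearized form: ln y = k·ln t + ln C. From the 4 transformed points,
Σln t = 4.2767, Σ(ln t)² = 6.3392, Σln y = 11.6454, Σln t·ln y = 16.0877.
Equations: 6.3392·k + 4.2767·ln C = 16.0877;  4.2767·k + 4·ln C = 11.6454.
Solving (det = 7.0668): k = 2.05850, ln C = 0.71048.

k = 2.058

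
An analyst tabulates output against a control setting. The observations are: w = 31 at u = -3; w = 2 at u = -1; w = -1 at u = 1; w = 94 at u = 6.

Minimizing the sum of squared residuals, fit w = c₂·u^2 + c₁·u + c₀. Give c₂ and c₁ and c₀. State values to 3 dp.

From the data, Σu^2·u^2 = 1379, Σu^2·u = 189, Σu^2 = 47, Σu·u = 47, Σu = 3, Σ1 = 4.
And Σu^2·w = 3664, Σu·w = 468, Σw = 126.
AᵀA·[c₂, c₁, c₀]ᵀ = Aᵀw becomes [[1379, 189, 47]; [189, 47, 3]; [47, 3, 4]]·[c₂, c₁, c₀]ᵀ = [3664, 468, 126]ᵀ.
Row-reducing yields c₂ = 20143/6679, c₁ = -13461/6679, c₀ = -16196/6679.

c₂ = 3.016, c₁ = -2.015, c₀ = -2.425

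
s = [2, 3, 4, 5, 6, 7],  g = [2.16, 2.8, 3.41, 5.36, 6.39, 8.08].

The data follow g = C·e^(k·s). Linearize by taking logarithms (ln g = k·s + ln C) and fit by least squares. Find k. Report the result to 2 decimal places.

k = 0.27

With ln gᵢ as the transformed response and sᵢ as the regressor:
AᵀA = [[139.0000, 27.0000]; [27.0000, 6]], rhs = [43.6849, 8.6495]ᵀ  (here Σs = 27.0000, Σ(s)² = 139.0000, Σln g = 8.6495, Σs·ln g = 43.6849).
Solving (det = 105.0000): k = 0.27211, ln C = 0.21707.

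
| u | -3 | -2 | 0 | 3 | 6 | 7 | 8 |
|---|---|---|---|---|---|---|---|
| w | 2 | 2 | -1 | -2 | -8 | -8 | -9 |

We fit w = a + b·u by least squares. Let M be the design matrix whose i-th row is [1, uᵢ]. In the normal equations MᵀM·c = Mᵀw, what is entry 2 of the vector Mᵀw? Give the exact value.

Entry 2 ↔ basis u, so (Mᵀw)_{2} = Σᵢ (u)·wᵢ = (-3)·(2) + (-2)·(2) + (0)·(-1) + (3)·(-2) + (6)·(-8) + (7)·(-8) + (8)·(-9) = -192.

-192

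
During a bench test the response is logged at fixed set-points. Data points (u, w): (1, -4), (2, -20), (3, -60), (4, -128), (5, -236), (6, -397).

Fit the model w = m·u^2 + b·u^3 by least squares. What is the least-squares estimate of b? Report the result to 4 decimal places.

Compute the Gram sums: Σu^2·u^2 = 2275, Σu^2·u^3 = 12201, Σu^3·u^3 = 67171.
Moment sums: Σu^2·w = -22864, Σu^3·w = -125228.
Determinant 2275·67171 − 12201² = 3949624.
m = ((-22864)·67171 − 12201·(-125228))/3949624 = -1972729/987406; b = (2275·(-125228) − 12201·(-22864))/3949624 = -211787/141058.

b = -1.5014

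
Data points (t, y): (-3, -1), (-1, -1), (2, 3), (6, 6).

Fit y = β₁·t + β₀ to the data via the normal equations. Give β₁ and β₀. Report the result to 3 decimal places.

β₁ = 0.848, β₀ = 0.902

AᵀA·[β₁, β₀]ᵀ = Aᵀy reads: 50·β₁ + 4·β₀ = 46;  4·β₁ + 4·β₀ = 7.
(Σt·t = 50, Σt = 4, Σ1 = 4, Σt·y = 46, Σy = 7.)
Eliminating β₀: 4·(row 1) − 4·(row 2) gives 184·β₁ = 4·46 − 4·7 = 156, so β₁ = 39/46.
Then β₀ = (7 − 4·(39/46))/4 = 83/92.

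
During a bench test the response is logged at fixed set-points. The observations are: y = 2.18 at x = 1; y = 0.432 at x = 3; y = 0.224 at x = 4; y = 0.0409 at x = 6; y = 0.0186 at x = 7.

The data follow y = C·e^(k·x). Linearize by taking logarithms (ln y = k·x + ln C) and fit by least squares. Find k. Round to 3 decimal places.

k = -0.794

Linearized form: ln y = k·x + ln C. From the 5 transformed points,
Σx = 21.0000, Σ(x)² = 111.0000, Σln y = -8.7373, Σx·ln y = -54.7950.
Normal system: [[111.0000, 21.0000]; [21.0000, 5]]·[k, ln C]ᵀ = [-54.7950, -8.7373]ᵀ.
Slope k = (n·Σx·ln y − Σx·Σln y)/(n·Σ(x)² − (Σx)²) = (5·-54.7950 − 21.0000·-8.7373)/114.0000 = -0.79378; ln C = (Σln y − k·Σx)/n = 1.58641.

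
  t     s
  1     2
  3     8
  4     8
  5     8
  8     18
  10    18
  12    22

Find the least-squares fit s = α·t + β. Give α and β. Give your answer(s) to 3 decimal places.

α = 1.792, β = 0.991

Entries of XᵀX: Σt·t = 359, Σt = 43, Σ1 = 7.
And Σt·s = 686, Σs = 84.
Normal equations: [[359, 43]; [43, 7]]·[α, β]ᵀ = [686, 84]ᵀ.
Determinant 359·7 − 43² = 664.
α = (686·7 − 43·84)/664 = 595/332; β = (359·84 − 43·686)/664 = 329/332.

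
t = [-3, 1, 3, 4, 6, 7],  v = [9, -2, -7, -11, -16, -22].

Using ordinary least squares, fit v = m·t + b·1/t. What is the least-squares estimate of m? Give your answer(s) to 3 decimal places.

m = -2.930

The normal equations are: 120·m + 6·b = -344;  6·m + (1045/784)·b = -445/28.
Δ = 120·(1045/784) − 6² = 12147/98.
m = ((-344)·(1045/784) − 6·(-445/28))/(12147/98) = -35590/12147; b = (120·(-445/28) − 6·(-344))/(12147/98) = 5124/4049.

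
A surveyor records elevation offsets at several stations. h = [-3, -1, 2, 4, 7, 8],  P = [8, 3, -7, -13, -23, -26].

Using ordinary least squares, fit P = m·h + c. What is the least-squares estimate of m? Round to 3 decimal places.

m = -3.139

Sums needed: Σh·h = 143, Σh = 17, Σ1 = 6.
For XᵀP: Σh·P = -462, ΣP = -58.
XᵀX·[m, c]ᵀ = XᵀP becomes [[143, 17]; [17, 6]]·[m, c]ᵀ = [-462, -58]ᵀ.
Δ = 143·6 − 17² = 569.
m = ((-462)·6 − 17·(-58))/569 = -1786/569; c = (143·(-58) − 17·(-462))/569 = -440/569.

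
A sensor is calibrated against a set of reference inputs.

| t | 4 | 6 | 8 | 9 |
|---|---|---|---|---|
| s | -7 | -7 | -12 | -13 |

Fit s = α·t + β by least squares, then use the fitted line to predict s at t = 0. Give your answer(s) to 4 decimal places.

With design matrix X, XᵀX = [[197, 27]; [27, 4]] and Xᵀs = [-283, -39]ᵀ.
det = 197·4 − 27² = 59.
α = ((-283)·4 − 27·(-39))/59 = -79/59; β = (197·(-39) − 27·(-283))/59 = -42/59.
At t = 0: ŝ = (-79/59)·(0) + (-42/59)·(1) = -42/59.

ŝ = -0.7119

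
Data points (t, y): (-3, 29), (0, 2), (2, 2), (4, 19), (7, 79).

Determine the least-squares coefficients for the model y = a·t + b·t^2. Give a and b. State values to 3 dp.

a = -3.432, b = 2.097

The normal system XᵀX·[a, b]ᵀ = Xᵀy is [[78, 388]; [388, 2754]]·[a, b]ᵀ = [546, 4444]ᵀ.
det = 78·2754 − 388² = 64268.
a = (546·2754 − 388·4444)/64268 = -55147/16067; b = (78·4444 − 388·546)/64268 = 33696/16067.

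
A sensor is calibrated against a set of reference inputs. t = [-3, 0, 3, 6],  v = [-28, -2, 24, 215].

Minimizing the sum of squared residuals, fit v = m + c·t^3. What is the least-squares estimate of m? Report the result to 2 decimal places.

From the data, Σ1 = 4, Σt^3 = 216, Σt^3·t^3 = 48114.
For Aᵀv: Σv = 209, Σt^3·v = 47844.
So AᵀA·[m, c]ᵀ = Aᵀv: [[4, 216]; [216, 48114]]·[m, c]ᵀ = [209, 47844]ᵀ.
Eliminating c: 48114·(row 1) − 216·(row 2) gives 145800·m = 48114·209 − 216·47844 = -278478, so m = -191/100.
Then c = (47844 − 216·(-191/100))/48114 = 677/675.

m = -1.91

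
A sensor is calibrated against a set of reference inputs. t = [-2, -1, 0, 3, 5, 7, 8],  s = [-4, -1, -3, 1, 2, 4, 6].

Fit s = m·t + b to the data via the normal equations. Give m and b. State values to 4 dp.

Forming XᵀX = [[152, 20]; [20, 7]] and Xᵀs = [98, 5]ᵀ gives XᵀX·[m, b]ᵀ = Xᵀs.
Eliminating b: 7·(row 1) − 20·(row 2) gives 664·m = 7·98 − 20·5 = 586, so m = 293/332.
Then b = (5 − 20·(293/332))/7 = -150/83.

m = 0.8825, b = -1.8072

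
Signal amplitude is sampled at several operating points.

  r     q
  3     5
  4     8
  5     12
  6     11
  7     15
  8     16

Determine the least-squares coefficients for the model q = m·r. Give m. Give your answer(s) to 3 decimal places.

From the data, Σr·r = 199.
For Mᵀq: Σr·q = 406.
Normal equations: [[199]]·[m]ᵀ = [406]ᵀ.
Hence m = 406 / 199 ≈ 2.0402.

m = 2.040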